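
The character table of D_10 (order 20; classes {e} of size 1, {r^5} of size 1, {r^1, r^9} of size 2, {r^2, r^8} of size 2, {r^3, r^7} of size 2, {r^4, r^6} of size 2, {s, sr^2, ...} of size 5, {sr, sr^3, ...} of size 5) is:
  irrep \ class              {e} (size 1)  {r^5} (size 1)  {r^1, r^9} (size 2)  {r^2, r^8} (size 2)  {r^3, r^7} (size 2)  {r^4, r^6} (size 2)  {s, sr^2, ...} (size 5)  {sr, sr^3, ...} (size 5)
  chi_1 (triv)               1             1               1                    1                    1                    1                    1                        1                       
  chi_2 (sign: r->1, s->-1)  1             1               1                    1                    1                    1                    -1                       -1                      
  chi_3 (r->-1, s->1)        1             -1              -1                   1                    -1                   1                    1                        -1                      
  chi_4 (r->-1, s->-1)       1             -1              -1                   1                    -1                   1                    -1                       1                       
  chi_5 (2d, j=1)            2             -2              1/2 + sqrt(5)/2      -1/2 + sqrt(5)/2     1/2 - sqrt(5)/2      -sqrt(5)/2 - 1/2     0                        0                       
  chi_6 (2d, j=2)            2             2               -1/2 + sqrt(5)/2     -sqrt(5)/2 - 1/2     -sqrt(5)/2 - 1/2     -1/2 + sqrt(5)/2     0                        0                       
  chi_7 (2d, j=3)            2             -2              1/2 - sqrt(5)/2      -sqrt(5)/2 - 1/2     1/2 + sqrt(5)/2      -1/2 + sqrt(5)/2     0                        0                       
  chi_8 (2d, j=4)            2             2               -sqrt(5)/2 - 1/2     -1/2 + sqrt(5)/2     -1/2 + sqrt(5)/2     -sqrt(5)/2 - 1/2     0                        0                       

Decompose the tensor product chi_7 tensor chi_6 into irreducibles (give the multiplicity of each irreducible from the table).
chi_7 tensor chi_6 = chi_3 + chi_4 + chi_5 (all other irreducibles have multiplicity 0).

The character of a tensor product is the pointwise product (chi_7 * chi_6)(C) = chi_7(C) * chi_6(C):
  {e}: (2)*(2), {r^5}: (-2)*(2), {r^1, r^9}: (1/2 - sqrt(5)/2)*(-1/2 + sqrt(5)/2), {r^2, r^8}: (-sqrt(5)/2 - 1/2)*(-sqrt(5)/2 - 1/2), {r^3, r^7}: (1/2 + sqrt(5)/2)*(-sqrt(5)/2 - 1/2), {r^4, r^6}: (-1/2 + sqrt(5)/2)*(-1/2 + sqrt(5)/2), {s, sr^2, ...}: (0)*(0), {sr, sr^3, ...}: (0)*(0)
so (chi_7 * chi_6) takes values
  {e} -> 4, {r^5} -> -4, {r^1, r^9} -> -3/2 + sqrt(5)/2, {r^2, r^8} -> sqrt(5)/2 + 3/2, {r^3, r^7} -> -3/2 - sqrt(5)/2, {r^4, r^6} -> 3/2 - sqrt(5)/2, {s, sr^2, ...} -> 0, {sr, sr^3, ...} -> 0.
Now take the inner product of this character with each irreducible chi from the table, <chi_7*chi_6, chi> = (1/20) sum_C |C| (chi_7*chi_6)(C) conj(chi(C)):
  <chi_7*chi_6, chi_1> = (1/20)[1*(4)*conj(1) + 1*(-4)*conj(1) + 2*(-3/2 + sqrt(5)/2)*conj(1) + 2*(sqrt(5)/2 + 3/2)*conj(1) + 2*(-3/2 - sqrt(5)/2)*conj(1) + 2*(3/2 - sqrt(5)/2)*conj(1) + 5*(0)*conj(1) + 5*(0)*conj(1)]
      = (1/20)[(4) + (-4) + (-3 + sqrt(5)) + (sqrt(5) + 3) + (-3 - sqrt(5)) + (3 - sqrt(5)) + (0) + (0)] = 0/20 = 0
  <chi_7*chi_6, chi_2> = (1/20)[1*(4)*conj(1) + 1*(-4)*conj(1) + 2*(-3/2 + sqrt(5)/2)*conj(1) + 2*(sqrt(5)/2 + 3/2)*conj(1) + 2*(-3/2 - sqrt(5)/2)*conj(1) + 2*(3/2 - sqrt(5)/2)*conj(1) + 5*(0)*conj(-1) + 5*(0)*conj(-1)]
      = (1/20)[(4) + (-4) + (-3 + sqrt(5)) + (sqrt(5) + 3) + (-3 - sqrt(5)) + (3 - sqrt(5)) + (0) + (0)] = 0/20 = 0
  <chi_7*chi_6, chi_3> = (1/20)[1*(4)*conj(1) + 1*(-4)*conj(-1) + 2*(-3/2 + sqrt(5)/2)*conj(-1) + 2*(sqrt(5)/2 + 3/2)*conj(1) + 2*(-3/2 - sqrt(5)/2)*conj(-1) + 2*(3/2 - sqrt(5)/2)*conj(1) + 5*(0)*conj(1) + 5*(0)*conj(-1)]
      = (1/20)[(4) + (4) + (3 - sqrt(5)) + (sqrt(5) + 3) + (sqrt(5) + 3) + (3 - sqrt(5)) + (0) + (0)] = 20/20 = 1
  <chi_7*chi_6, chi_4> = (1/20)[1*(4)*conj(1) + 1*(-4)*conj(-1) + 2*(-3/2 + sqrt(5)/2)*conj(-1) + 2*(sqrt(5)/2 + 3/2)*conj(1) + 2*(-3/2 - sqrt(5)/2)*conj(-1) + 2*(3/2 - sqrt(5)/2)*conj(1) + 5*(0)*conj(-1) + 5*(0)*conj(1)]
      = (1/20)[(4) + (4) + (3 - sqrt(5)) + (sqrt(5) + 3) + (sqrt(5) + 3) + (3 - sqrt(5)) + (0) + (0)] = 20/20 = 1
  <chi_7*chi_6, chi_5> = (1/20)[1*(4)*conj(2) + 1*(-4)*conj(-2) + 2*(-3/2 + sqrt(5)/2)*conj(1/2 + sqrt(5)/2) + 2*(sqrt(5)/2 + 3/2)*conj(-1/2 + sqrt(5)/2) + 2*(-3/2 - sqrt(5)/2)*conj(1/2 - sqrt(5)/2) + 2*(3/2 - sqrt(5)/2)*conj(-sqrt(5)/2 - 1/2) + 5*(0)*conj(0) + 5*(0)*conj(0)]
      = (1/20)[(8) + (8) + (1 - sqrt(5)) + (1 + sqrt(5)) + (1 + sqrt(5)) + (1 - sqrt(5)) + (0) + (0)] = 20/20 = 1
  <chi_7*chi_6, chi_6> = (1/20)[1*(4)*conj(2) + 1*(-4)*conj(2) + 2*(-3/2 + sqrt(5)/2)*conj(-1/2 + sqrt(5)/2) + 2*(sqrt(5)/2 + 3/2)*conj(-sqrt(5)/2 - 1/2) + 2*(-3/2 - sqrt(5)/2)*conj(-sqrt(5)/2 - 1/2) + 2*(3/2 - sqrt(5)/2)*conj(-1/2 + sqrt(5)/2) + 5*(0)*conj(0) + 5*(0)*conj(0)]
      = (1/20)[(8) + (-8) + (4 - 2*sqrt(5)) + (-2*sqrt(5) - 4) + (4 + 2*sqrt(5)) + (-4 + 2*sqrt(5)) + (0) + (0)] = 0/20 = 0
  <chi_7*chi_6, chi_7> = (1/20)[1*(4)*conj(2) + 1*(-4)*conj(-2) + 2*(-3/2 + sqrt(5)/2)*conj(1/2 - sqrt(5)/2) + 2*(sqrt(5)/2 + 3/2)*conj(-sqrt(5)/2 - 1/2) + 2*(-3/2 - sqrt(5)/2)*conj(1/2 + sqrt(5)/2) + 2*(3/2 - sqrt(5)/2)*conj(-1/2 + sqrt(5)/2) + 5*(0)*conj(0) + 5*(0)*conj(0)]
      = (1/20)[(8) + (8) + (-4 + 2*sqrt(5)) + (-2*sqrt(5) - 4) + (-2*sqrt(5) - 4) + (-4 + 2*sqrt(5)) + (0) + (0)] = 0/20 = 0
  <chi_7*chi_6, chi_8> = (1/20)[1*(4)*conj(2) + 1*(-4)*conj(2) + 2*(-3/2 + sqrt(5)/2)*conj(-sqrt(5)/2 - 1/2) + 2*(sqrt(5)/2 + 3/2)*conj(-1/2 + sqrt(5)/2) + 2*(-3/2 - sqrt(5)/2)*conj(-1/2 + sqrt(5)/2) + 2*(3/2 - sqrt(5)/2)*conj(-sqrt(5)/2 - 1/2) + 5*(0)*conj(0) + 5*(0)*conj(0)]
      = (1/20)[(8) + (-8) + (-1 + sqrt(5)) + (1 + sqrt(5)) + (-sqrt(5) - 1) + (1 - sqrt(5)) + (0) + (0)] = 0/20 = 0
Hence the multiplicities are chi_3: 1, chi_4: 1, chi_5: 1. Dimension check: dim(chi_7)*dim(chi_6) = 2*2 = 4 and sum (mult * dim) = 1*1 + 1*1 + 1*2 = 4.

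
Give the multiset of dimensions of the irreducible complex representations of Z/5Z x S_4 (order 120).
Dimensions: 1, 1, 1, 1, 1, 1, 1, 1, 1, 1, 2, 2, 2, 2, 2, 3, 3, 3, 3, 3, 3, 3, 3, 3, 3

Proof sketch: There are 25 irreducibles (= number of conjugacy classes). Their dimensions d_i satisfy sum d_i^2 = |G| = 120: 1 + 1 + 1 + 1 + 1 + 1 + 1 + 1 + 1 + 1 + 4 + 4 + 4 + 4 + 4 + 9 + 9 + 9 + 9 + 9 + 9 + 9 + 9 + 9 + 9 = 120. (For the product with Z/5Z: each of the 5 1-dim characters of Z/5Z tensors with each irrep of S_4, giving 5 copies of each S_4-dimension.)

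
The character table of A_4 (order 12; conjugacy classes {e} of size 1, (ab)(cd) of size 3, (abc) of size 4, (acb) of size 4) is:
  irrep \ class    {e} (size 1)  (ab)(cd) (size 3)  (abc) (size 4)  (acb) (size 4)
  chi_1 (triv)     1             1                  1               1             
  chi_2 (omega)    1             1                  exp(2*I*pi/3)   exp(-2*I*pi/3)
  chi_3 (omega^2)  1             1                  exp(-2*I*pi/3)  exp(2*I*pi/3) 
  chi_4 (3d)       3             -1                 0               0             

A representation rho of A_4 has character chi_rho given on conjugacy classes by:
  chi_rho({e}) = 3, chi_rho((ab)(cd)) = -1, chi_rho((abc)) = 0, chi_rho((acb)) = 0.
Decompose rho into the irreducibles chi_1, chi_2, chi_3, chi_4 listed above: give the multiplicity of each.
Multiplicities: chi_1: 0, chi_2: 0, chi_3: 0, chi_4: 1.

Justification: Use <chi_rho, chi> = (1/|G|) sum_C |C| * chi_rho(C) * conj(chi(C)) with |G| = 12 for each irreducible chi in the table:
  <chi_rho, chi_1> = (1/12)[1*(3)*conj(1) + 3*(-1)*conj(1) + 4*(0)*conj(1) + 4*(0)*conj(1)]
      = (1/12)[(3) + (-3) + (0) + (0)] = 0/12 = 0
  <chi_rho, chi_2> = (1/12)[1*(3)*conj(1) + 3*(-1)*conj(1) + 4*(0)*conj(exp(2*I*pi/3)) + 4*(0)*conj(exp(-2*I*pi/3))]
      = (1/12)[(3) + (-3) + (0) + (0)] = 0/12 = 0
  <chi_rho, chi_3> = (1/12)[1*(3)*conj(1) + 3*(-1)*conj(1) + 4*(0)*conj(exp(-2*I*pi/3)) + 4*(0)*conj(exp(2*I*pi/3))]
      = (1/12)[(3) + (-3) + (0) + (0)] = 0/12 = 0
  <chi_rho, chi_4> = (1/12)[1*(3)*conj(3) + 3*(-1)*conj(-1) + 4*(0)*conj(0) + 4*(0)*conj(0)]
      = (1/12)[(9) + (3) + (0) + (0)] = 12/12 = 1
(Exp terms are combined using exp(i*s)*conj(exp(i*t)) = exp(i*(s-t)), and sums of them are collapsed using the identity that for every m > 1 the m distinct m-th roots of unity sum to 0, e.g. 1 + exp(2*I*pi/3) + exp(-2*I*pi/3) = 0.)
Dimension check: dim(rho) = sum (mult * dim) = 0*1 + 0*1 + 0*1 + 1*3 = 3 = chi_rho(e) = 3.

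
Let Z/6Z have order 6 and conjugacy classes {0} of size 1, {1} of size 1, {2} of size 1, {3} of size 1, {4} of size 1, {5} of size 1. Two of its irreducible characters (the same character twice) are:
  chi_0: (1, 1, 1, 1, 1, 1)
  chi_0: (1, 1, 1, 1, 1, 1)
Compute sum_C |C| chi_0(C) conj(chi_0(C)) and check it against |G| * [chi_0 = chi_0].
Sum = 6 = |G| = 6; so <chi_0, chi_0> = 1 (norm-1 confirms irreducibility).

Explanation: Compute term by term over conjugacy classes (|C| * chi_0(C) * conj(chi_0(C))):
  1*(1)*conj(1) + 1*(1)*conj(1) + 1*(1)*conj(1) + 1*(1)*conj(1) + 1*(1)*conj(1) + 1*(1)*conj(1)
  = (1) + (1) + (1) + (1) + (1) + (1)
  = 6.
(Exp terms are combined using exp(i*s)*conj(exp(i*t)) = exp(i*(s-t)), and sums of them are collapsed using the identity that for every m > 1 the m distinct m-th roots of unity sum to 0, e.g. 1 + exp(2*I*pi/3) + exp(-2*I*pi/3) = 0.)
Dividing by |G| = 6 gives 6/6 = 1, matching the row-orthogonality relation <chi_0, chi_0> = [chi_0 = chi_0].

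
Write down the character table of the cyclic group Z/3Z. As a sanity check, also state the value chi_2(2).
Character table of Z/3Z (irreps indexed chi_0,...,chi_2 with chi_k(m) = zeta_3^(k*m), zeta_3 = exp(2*pi*i/3)):
  irrep \ class  {0} (size 1)  {1} (size 1)    {2} (size 1)  
  chi_0          1             1               1             
  chi_1          1             exp(2*I*pi/3)   exp(-2*I*pi/3)
  chi_2          1             exp(-2*I*pi/3)  exp(2*I*pi/3) 

Spot check: chi_2(2) = zeta_3^(2*2) = zeta_3^4 = exp(2*I*pi/3).

Proof sketch: Z/3Z is abelian, so all 3 irreducible complex representations are 1-dimensional. They are given by chi_k(m) = zeta_3^(k*m) for k = 0,...,2. Row orthogonality: sum_m chi_k(m) conj(chi_l(m)) = 3 * [k = l].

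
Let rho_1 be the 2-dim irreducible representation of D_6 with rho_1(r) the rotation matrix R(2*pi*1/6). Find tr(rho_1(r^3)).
chi_{rho_1}(r^3) = 2*cos(2*pi*1*3/6) = -2

Argument: rho_1(r^3) is rotation by angle 2*pi*1*3/6, whose trace is 2*cos(2*pi*1*3/6) = -2.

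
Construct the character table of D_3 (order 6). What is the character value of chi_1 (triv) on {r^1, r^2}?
Conjugacy classes: {e} of size 1, {r^1, r^2} of size 2, {s, sr, ..., sr^2} of size 3.
Character table:
  irrep \ class              {e} (size 1)  {r^1, r^2} (size 2)  {s, sr, ..., sr^2} (size 3)
  chi_1 (triv)               1             1                    1                          
  chi_2 (sign: r->1, s->-1)  1             1                    -1                         
  chi_3 (2d, j=1)            2             -1                   0                          

Spot check: chi_1 (triv) on {r^1, r^2} = 1.

Working: D_3 has order 2*3 = 6 with 3 conjugacy classes, hence 3 irreducibles. Sum of squared dims 1 + 1 + 4 = 6 = |G|. Linear characters come from the abelianisation; the 2-dimensional irreps have character r^k -> 2*cos(2*pi*j*k/3), reflections -> 0.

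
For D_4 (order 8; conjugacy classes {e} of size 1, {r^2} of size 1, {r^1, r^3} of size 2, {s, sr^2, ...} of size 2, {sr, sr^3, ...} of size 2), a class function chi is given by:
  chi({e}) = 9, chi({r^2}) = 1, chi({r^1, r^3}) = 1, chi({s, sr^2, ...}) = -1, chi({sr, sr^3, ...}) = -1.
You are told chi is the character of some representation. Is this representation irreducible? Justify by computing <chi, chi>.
Not irreducible (reducible): <chi, chi> = 11 > 1.

Solution. <chi, chi> = (1/|G|) sum_C |C| * |chi(C)|^2 = (1/8)[1*|9|^2 + 1*|1|^2 + 2*|1|^2 + 2*|-1|^2 + 2*|-1|^2]
  = (1/8)[(81) + (1) + (2) + (2) + (2)] = 88/8 = 11.
A character is irreducible iff <chi, chi> = 1, so this representation is reducible.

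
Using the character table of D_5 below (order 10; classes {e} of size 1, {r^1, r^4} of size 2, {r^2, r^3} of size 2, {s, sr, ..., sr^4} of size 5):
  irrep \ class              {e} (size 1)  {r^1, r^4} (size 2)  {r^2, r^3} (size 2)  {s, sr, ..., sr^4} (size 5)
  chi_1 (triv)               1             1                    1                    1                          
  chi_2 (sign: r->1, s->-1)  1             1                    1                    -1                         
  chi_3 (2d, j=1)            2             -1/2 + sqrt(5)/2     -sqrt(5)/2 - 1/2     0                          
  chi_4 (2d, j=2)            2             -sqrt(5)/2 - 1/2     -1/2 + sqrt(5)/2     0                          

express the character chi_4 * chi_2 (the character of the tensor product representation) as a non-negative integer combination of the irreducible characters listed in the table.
chi_4 tensor chi_2 = chi_4 (all other irreducibles have multiplicity 0).

Justification: The character of a tensor product is the pointwise product (chi_4 * chi_2)(C) = chi_4(C) * chi_2(C):
  {e}: (2)*(1), {r^1, r^4}: (-sqrt(5)/2 - 1/2)*(1), {r^2, r^3}: (-1/2 + sqrt(5)/2)*(1), {s, sr, ..., sr^4}: (0)*(-1)
so (chi_4 * chi_2) takes values
  {e} -> 2, {r^1, r^4} -> -sqrt(5)/2 - 1/2, {r^2, r^3} -> -1/2 + sqrt(5)/2, {s, sr, ..., sr^4} -> 0.
Now take the inner product of this character with each irreducible chi from the table, <chi_4*chi_2, chi> = (1/10) sum_C |C| (chi_4*chi_2)(C) conj(chi(C)):
  <chi_4*chi_2, chi_1> = (1/10)[1*(2)*conj(1) + 2*(-sqrt(5)/2 - 1/2)*conj(1) + 2*(-1/2 + sqrt(5)/2)*conj(1) + 5*(0)*conj(1)]
      = (1/10)[(2) + (-sqrt(5) - 1) + (-1 + sqrt(5)) + (0)] = 0/10 = 0
  <chi_4*chi_2, chi_2> = (1/10)[1*(2)*conj(1) + 2*(-sqrt(5)/2 - 1/2)*conj(1) + 2*(-1/2 + sqrt(5)/2)*conj(1) + 5*(0)*conj(-1)]
      = (1/10)[(2) + (-sqrt(5) - 1) + (-1 + sqrt(5)) + (0)] = 0/10 = 0
  <chi_4*chi_2, chi_3> = (1/10)[1*(2)*conj(2) + 2*(-sqrt(5)/2 - 1/2)*conj(-1/2 + sqrt(5)/2) + 2*(-1/2 + sqrt(5)/2)*conj(-sqrt(5)/2 - 1/2) + 5*(0)*conj(0)]
      = (1/10)[(4) + (-2) + (-2) + (0)] = 0/10 = 0
  <chi_4*chi_2, chi_4> = (1/10)[1*(2)*conj(2) + 2*(-sqrt(5)/2 - 1/2)*conj(-sqrt(5)/2 - 1/2) + 2*(-1/2 + sqrt(5)/2)*conj(-1/2 + sqrt(5)/2) + 5*(0)*conj(0)]
      = (1/10)[(4) + (sqrt(5) + 3) + (3 - sqrt(5)) + (0)] = 10/10 = 1
Hence the multiplicities are chi_4: 1. Dimension check: dim(chi_4)*dim(chi_2) = 2*1 = 2 and sum (mult * dim) = 1*2 = 2.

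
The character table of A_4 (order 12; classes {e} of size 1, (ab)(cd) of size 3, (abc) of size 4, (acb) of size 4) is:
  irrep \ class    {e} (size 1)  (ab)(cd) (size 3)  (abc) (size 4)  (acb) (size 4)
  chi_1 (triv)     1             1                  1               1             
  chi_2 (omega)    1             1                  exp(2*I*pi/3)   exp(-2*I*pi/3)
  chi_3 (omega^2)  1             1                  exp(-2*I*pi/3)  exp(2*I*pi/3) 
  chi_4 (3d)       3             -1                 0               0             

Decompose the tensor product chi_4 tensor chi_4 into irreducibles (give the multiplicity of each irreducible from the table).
chi_4 tensor chi_4 = chi_1 + chi_2 + chi_3 + 2*chi_4 (all other irreducibles have multiplicity 0).

Working: The character of a tensor product is the pointwise product (chi_4 * chi_4)(C) = chi_4(C) * chi_4(C):
  {e}: (3)*(3), (ab)(cd): (-1)*(-1), (abc): (0)*(0), (acb): (0)*(0)
so (chi_4 * chi_4) takes values
  {e} -> 9, (ab)(cd) -> 1, (abc) -> 0, (acb) -> 0.
Now take the inner product of this character with each irreducible chi from the table, <chi_4*chi_4, chi> = (1/12) sum_C |C| (chi_4*chi_4)(C) conj(chi(C)):
  <chi_4*chi_4, chi_1> = (1/12)[1*(9)*conj(1) + 3*(1)*conj(1) + 4*(0)*conj(1) + 4*(0)*conj(1)]
      = (1/12)[(9) + (3) + (0) + (0)] = 12/12 = 1
  <chi_4*chi_4, chi_2> = (1/12)[1*(9)*conj(1) + 3*(1)*conj(1) + 4*(0)*conj(exp(2*I*pi/3)) + 4*(0)*conj(exp(-2*I*pi/3))]
      = (1/12)[(9) + (3) + (0) + (0)] = 12/12 = 1
  <chi_4*chi_4, chi_3> = (1/12)[1*(9)*conj(1) + 3*(1)*conj(1) + 4*(0)*conj(exp(-2*I*pi/3)) + 4*(0)*conj(exp(2*I*pi/3))]
      = (1/12)[(9) + (3) + (0) + (0)] = 12/12 = 1
  <chi_4*chi_4, chi_4> = (1/12)[1*(9)*conj(3) + 3*(1)*conj(-1) + 4*(0)*conj(0) + 4*(0)*conj(0)]
      = (1/12)[(27) + (-3) + (0) + (0)] = 24/12 = 2
(Exp terms are combined using exp(i*s)*conj(exp(i*t)) = exp(i*(s-t)), and sums of them are collapsed using the identity that for every m > 1 the m distinct m-th roots of unity sum to 0, e.g. 1 + exp(2*I*pi/3) + exp(-2*I*pi/3) = 0.)
Hence the multiplicities are chi_1: 1, chi_2: 1, chi_3: 1, chi_4: 2. Dimension check: dim(chi_4)*dim(chi_4) = 3*3 = 9 and sum (mult * dim) = 1*1 + 1*1 + 1*1 + 2*3 = 9.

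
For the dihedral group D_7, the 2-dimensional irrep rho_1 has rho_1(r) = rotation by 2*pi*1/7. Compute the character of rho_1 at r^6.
chi_{rho_1}(r^6) = 2*cos(2*pi*1*6/7) = 2*cos(2*pi/7)

Reasoning: rho_1(r^6) is rotation by angle 2*pi*1*6/7, whose trace is 2*cos(2*pi*1*6/7) = 2*cos(2*pi/7).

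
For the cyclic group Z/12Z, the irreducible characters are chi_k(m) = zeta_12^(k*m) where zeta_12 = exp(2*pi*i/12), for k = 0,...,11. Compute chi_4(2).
chi_4(2) = zeta_12^8 = exp(-2*I*pi/3)

Proof sketch: chi_4(2) = zeta_12^(4*2) = zeta_12^8. Since zeta_12^12 = 1, this equals zeta_12^8 = exp(2*pi*i*8/12) = exp(-2*I*pi/3).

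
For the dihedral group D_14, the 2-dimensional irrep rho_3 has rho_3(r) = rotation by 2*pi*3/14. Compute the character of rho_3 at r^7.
chi_{rho_3}(r^7) = 2*cos(2*pi*3*7/14) = -2

Why: rho_3(r^7) is rotation by angle 2*pi*3*7/14, whose trace is 2*cos(2*pi*3*7/14) = -2.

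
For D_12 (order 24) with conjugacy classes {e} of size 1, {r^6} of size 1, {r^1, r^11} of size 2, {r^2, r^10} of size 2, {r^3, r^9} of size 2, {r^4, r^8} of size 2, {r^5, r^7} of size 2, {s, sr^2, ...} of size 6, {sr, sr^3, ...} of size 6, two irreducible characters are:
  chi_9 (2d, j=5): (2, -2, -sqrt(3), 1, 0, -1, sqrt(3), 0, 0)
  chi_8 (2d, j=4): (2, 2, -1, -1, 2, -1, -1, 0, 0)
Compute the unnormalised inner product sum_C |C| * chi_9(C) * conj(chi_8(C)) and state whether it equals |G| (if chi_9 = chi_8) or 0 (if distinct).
Sum = 0; so <chi_9, chi_8> = 0 (distinct irreducibles are orthogonal).

Compute term by term over conjugacy classes (|C| * chi_9(C) * conj(chi_8(C))):
  1*(2)*conj(2) + 1*(-2)*conj(2) + 2*(-sqrt(3))*conj(-1) + 2*(1)*conj(-1) + 2*(0)*conj(2) + 2*(-1)*conj(-1) + 2*(sqrt(3))*conj(-1) + 6*(0)*conj(0) + 6*(0)*conj(0)
  = (4) + (-4) + (2*sqrt(3)) + (-2) + (0) + (2) + (-2*sqrt(3)) + (0) + (0)
  = 0.
Dividing by |G| = 24 gives 0/24 = 0, matching the row-orthogonality relation <chi_9, chi_8> = [chi_9 = chi_8].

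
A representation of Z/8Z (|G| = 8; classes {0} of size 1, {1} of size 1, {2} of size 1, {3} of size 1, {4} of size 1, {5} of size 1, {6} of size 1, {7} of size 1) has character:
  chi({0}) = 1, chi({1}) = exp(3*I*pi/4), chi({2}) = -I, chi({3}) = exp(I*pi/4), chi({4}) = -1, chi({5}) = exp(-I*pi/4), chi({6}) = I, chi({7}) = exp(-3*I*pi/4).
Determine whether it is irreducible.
Irreducible: <chi, chi> = 1.

Why: <chi, chi> = (1/|G|) sum_C |C| * |chi(C)|^2 = (1/8)[1*|1|^2 + 1*|exp(3*I*pi/4)|^2 + 1*|-I|^2 + 1*|exp(I*pi/4)|^2 + 1*|-1|^2 + 1*|exp(-I*pi/4)|^2 + 1*|I|^2 + 1*|exp(-3*I*pi/4)|^2]
  = (1/8)[(1) + (1) + (1) + (1) + (1) + (1) + (1) + (1)] = 8/8 = 1.
(Exp terms are combined using exp(i*s)*conj(exp(i*t)) = exp(i*(s-t)), and sums of them are collapsed using the identity that for every m > 1 the m distinct m-th roots of unity sum to 0, e.g. 1 + exp(2*I*pi/3) + exp(-2*I*pi/3) = 0.)
A character is irreducible iff <chi, chi> = 1, so this representation is irreducible.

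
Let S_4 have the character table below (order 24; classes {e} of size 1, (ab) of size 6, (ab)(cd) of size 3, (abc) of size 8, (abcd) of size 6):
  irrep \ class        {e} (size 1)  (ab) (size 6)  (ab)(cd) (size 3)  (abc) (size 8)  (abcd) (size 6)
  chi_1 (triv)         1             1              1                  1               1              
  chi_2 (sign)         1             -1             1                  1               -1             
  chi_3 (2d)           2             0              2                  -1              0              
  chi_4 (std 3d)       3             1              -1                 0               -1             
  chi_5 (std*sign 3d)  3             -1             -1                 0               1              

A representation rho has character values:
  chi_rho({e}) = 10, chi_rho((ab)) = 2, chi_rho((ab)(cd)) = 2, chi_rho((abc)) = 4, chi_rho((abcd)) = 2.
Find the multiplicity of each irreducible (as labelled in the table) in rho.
Multiplicities: chi_1: 3, chi_2: 1, chi_3: 0, chi_4: 1, chi_5: 1.

Argument: Use <chi_rho, chi> = (1/|G|) sum_C |C| * chi_rho(C) * conj(chi(C)) with |G| = 24 for each irreducible chi in the table:
  <chi_rho, chi_1> = (1/24)[1*(10)*conj(1) + 6*(2)*conj(1) + 3*(2)*conj(1) + 8*(4)*conj(1) + 6*(2)*conj(1)]
      = (1/24)[(10) + (12) + (6) + (32) + (12)] = 72/24 = 3
  <chi_rho, chi_2> = (1/24)[1*(10)*conj(1) + 6*(2)*conj(-1) + 3*(2)*conj(1) + 8*(4)*conj(1) + 6*(2)*conj(-1)]
      = (1/24)[(10) + (-12) + (6) + (32) + (-12)] = 24/24 = 1
  <chi_rho, chi_3> = (1/24)[1*(10)*conj(2) + 6*(2)*conj(0) + 3*(2)*conj(2) + 8*(4)*conj(-1) + 6*(2)*conj(0)]
      = (1/24)[(20) + (0) + (12) + (-32) + (0)] = 0/24 = 0
  <chi_rho, chi_4> = (1/24)[1*(10)*conj(3) + 6*(2)*conj(1) + 3*(2)*conj(-1) + 8*(4)*conj(0) + 6*(2)*conj(-1)]
      = (1/24)[(30) + (12) + (-6) + (0) + (-12)] = 24/24 = 1
  <chi_rho, chi_5> = (1/24)[1*(10)*conj(3) + 6*(2)*conj(-1) + 3*(2)*conj(-1) + 8*(4)*conj(0) + 6*(2)*conj(1)]
      = (1/24)[(30) + (-12) + (-6) + (0) + (12)] = 24/24 = 1
Dimension check: dim(rho) = sum (mult * dim) = 3*1 + 1*1 + 0*2 + 1*3 + 1*3 = 10 = chi_rho(e) = 10.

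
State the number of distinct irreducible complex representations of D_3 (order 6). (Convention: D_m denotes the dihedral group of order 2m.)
3

The number of irreducible complex representations of a finite group equals its number of conjugacy classes. D_3 has 3 conjugacy classes ((n+3)/2 for n odd), so D_3 (order 6) has exactly 3 irreducible complex representations.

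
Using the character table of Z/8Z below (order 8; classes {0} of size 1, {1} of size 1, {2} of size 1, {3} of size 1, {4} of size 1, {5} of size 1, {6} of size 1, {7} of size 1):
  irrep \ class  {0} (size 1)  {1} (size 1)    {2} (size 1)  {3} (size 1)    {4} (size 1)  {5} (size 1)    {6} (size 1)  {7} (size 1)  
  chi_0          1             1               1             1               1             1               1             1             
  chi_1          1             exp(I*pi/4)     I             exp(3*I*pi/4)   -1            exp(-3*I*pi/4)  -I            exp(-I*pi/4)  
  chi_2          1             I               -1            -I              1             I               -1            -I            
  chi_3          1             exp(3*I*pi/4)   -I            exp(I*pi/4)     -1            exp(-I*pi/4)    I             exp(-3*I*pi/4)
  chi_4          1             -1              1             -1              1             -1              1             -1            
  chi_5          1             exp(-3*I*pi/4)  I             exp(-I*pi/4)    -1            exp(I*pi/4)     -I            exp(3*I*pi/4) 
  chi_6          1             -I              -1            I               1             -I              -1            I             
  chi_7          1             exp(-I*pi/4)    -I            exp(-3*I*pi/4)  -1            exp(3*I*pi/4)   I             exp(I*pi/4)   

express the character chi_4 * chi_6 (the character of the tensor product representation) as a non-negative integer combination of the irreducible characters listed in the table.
chi_4 tensor chi_6 = chi_2 (all other irreducibles have multiplicity 0).

Explanation: The character of a tensor product is the pointwise product (chi_4 * chi_6)(C) = chi_4(C) * chi_6(C):
  {0}: (1)*(1), {1}: (-1)*(-I), {2}: (1)*(-1), {3}: (-1)*(I), {4}: (1)*(1), {5}: (-1)*(-I), {6}: (1)*(-1), {7}: (-1)*(I)
so (chi_4 * chi_6) takes values
  {0} -> 1, {1} -> I, {2} -> -1, {3} -> -I, {4} -> 1, {5} -> I, {6} -> -1, {7} -> -I.
Now take the inner product of this character with each irreducible chi from the table, <chi_4*chi_6, chi> = (1/8) sum_C |C| (chi_4*chi_6)(C) conj(chi(C)):
  <chi_4*chi_6, chi_0> = (1/8)[1*(1)*conj(1) + 1*(I)*conj(1) + 1*(-1)*conj(1) + 1*(-I)*conj(1) + 1*(1)*conj(1) + 1*(I)*conj(1) + 1*(-1)*conj(1) + 1*(-I)*conj(1)]
      = (1/8)[(1) + (I) + (-1) + (-I) + (1) + (I) + (-1) + (-I)] = 0/8 = 0
  <chi_4*chi_6, chi_1> = (1/8)[1*(1)*conj(1) + 1*(I)*conj(exp(I*pi/4)) + 1*(-1)*conj(I) + 1*(-I)*conj(exp(3*I*pi/4)) + 1*(1)*conj(-1) + 1*(I)*conj(exp(-3*I*pi/4)) + 1*(-1)*conj(-I) + 1*(-I)*conj(exp(-I*pi/4))]
      = (1/8)[(1) + (exp(I*pi/4)) + (I) + (-exp(-I*pi/4)) + (-1) + (exp(-3*I*pi/4)) + (-I) + (-exp(3*I*pi/4))] = 0/8 = 0
  <chi_4*chi_6, chi_2> = (1/8)[1*(1)*conj(1) + 1*(I)*conj(I) + 1*(-1)*conj(-1) + 1*(-I)*conj(-I) + 1*(1)*conj(1) + 1*(I)*conj(I) + 1*(-1)*conj(-1) + 1*(-I)*conj(-I)]
      = (1/8)[(1) + (1) + (1) + (1) + (1) + (1) + (1) + (1)] = 8/8 = 1
  <chi_4*chi_6, chi_3> = (1/8)[1*(1)*conj(1) + 1*(I)*conj(exp(3*I*pi/4)) + 1*(-1)*conj(-I) + 1*(-I)*conj(exp(I*pi/4)) + 1*(1)*conj(-1) + 1*(I)*conj(exp(-I*pi/4)) + 1*(-1)*conj(I) + 1*(-I)*conj(exp(-3*I*pi/4))]
      = (1/8)[(1) + (exp(-I*pi/4)) + (-I) + (-exp(I*pi/4)) + (-1) + (exp(3*I*pi/4)) + (I) + (-exp(-3*I*pi/4))] = 0/8 = 0
  <chi_4*chi_6, chi_4> = (1/8)[1*(1)*conj(1) + 1*(I)*conj(-1) + 1*(-1)*conj(1) + 1*(-I)*conj(-1) + 1*(1)*conj(1) + 1*(I)*conj(-1) + 1*(-1)*conj(1) + 1*(-I)*conj(-1)]
      = (1/8)[(1) + (-I) + (-1) + (I) + (1) + (-I) + (-1) + (I)] = 0/8 = 0
  <chi_4*chi_6, chi_5> = (1/8)[1*(1)*conj(1) + 1*(I)*conj(exp(-3*I*pi/4)) + 1*(-1)*conj(I) + 1*(-I)*conj(exp(-I*pi/4)) + 1*(1)*conj(-1) + 1*(I)*conj(exp(I*pi/4)) + 1*(-1)*conj(-I) + 1*(-I)*conj(exp(3*I*pi/4))]
      = (1/8)[(1) + (exp(-3*I*pi/4)) + (I) + (-exp(3*I*pi/4)) + (-1) + (exp(I*pi/4)) + (-I) + (-exp(-I*pi/4))] = 0/8 = 0
  <chi_4*chi_6, chi_6> = (1/8)[1*(1)*conj(1) + 1*(I)*conj(-I) + 1*(-1)*conj(-1) + 1*(-I)*conj(I) + 1*(1)*conj(1) + 1*(I)*conj(-I) + 1*(-1)*conj(-1) + 1*(-I)*conj(I)]
      = (1/8)[(1) + (-1) + (1) + (-1) + (1) + (-1) + (1) + (-1)] = 0/8 = 0
  <chi_4*chi_6, chi_7> = (1/8)[1*(1)*conj(1) + 1*(I)*conj(exp(-I*pi/4)) + 1*(-1)*conj(-I) + 1*(-I)*conj(exp(-3*I*pi/4)) + 1*(1)*conj(-1) + 1*(I)*conj(exp(3*I*pi/4)) + 1*(-1)*conj(I) + 1*(-I)*conj(exp(I*pi/4))]
      = (1/8)[(1) + (exp(3*I*pi/4)) + (-I) + (-exp(-3*I*pi/4)) + (-1) + (exp(-I*pi/4)) + (I) + (-exp(I*pi/4))] = 0/8 = 0
(Exp terms are combined using exp(i*s)*conj(exp(i*t)) = exp(i*(s-t)), and sums of them are collapsed using the identity that for every m > 1 the m distinct m-th roots of unity sum to 0, e.g. 1 + exp(2*I*pi/3) + exp(-2*I*pi/3) = 0.)
Hence the multiplicities are chi_2: 1. Dimension check: dim(chi_4)*dim(chi_6) = 1*1 = 1 and sum (mult * dim) = 1*1 = 1.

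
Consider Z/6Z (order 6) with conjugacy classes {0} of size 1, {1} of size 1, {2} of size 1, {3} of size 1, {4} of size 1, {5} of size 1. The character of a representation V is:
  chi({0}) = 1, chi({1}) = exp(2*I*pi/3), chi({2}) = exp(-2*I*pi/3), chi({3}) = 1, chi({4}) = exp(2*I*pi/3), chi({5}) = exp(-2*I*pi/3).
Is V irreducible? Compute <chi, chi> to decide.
Irreducible: <chi, chi> = 1.

Derivation: <chi, chi> = (1/|G|) sum_C |C| * |chi(C)|^2 = (1/6)[1*|1|^2 + 1*|exp(2*I*pi/3)|^2 + 1*|exp(-2*I*pi/3)|^2 + 1*|1|^2 + 1*|exp(2*I*pi/3)|^2 + 1*|exp(-2*I*pi/3)|^2]
  = (1/6)[(1) + (1) + (1) + (1) + (1) + (1)] = 6/6 = 1.
(Exp terms are combined using exp(i*s)*conj(exp(i*t)) = exp(i*(s-t)), and sums of them are collapsed using the identity that for every m > 1 the m distinct m-th roots of unity sum to 0, e.g. 1 + exp(2*I*pi/3) + exp(-2*I*pi/3) = 0.)
A character is irreducible iff <chi, chi> = 1, so this representation is irreducible.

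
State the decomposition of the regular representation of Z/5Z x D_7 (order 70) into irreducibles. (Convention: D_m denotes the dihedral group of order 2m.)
Each irreducible V_i of dimension d_i appears with multiplicity d_i, i.e. rho_reg = (direct sum over all irreducibles V_i) d_i V_i. The irreducible dimensions for Z/5Z x D_7 are 1, 1, 1, 1, 1, 1, 1, 1, 1, 1, 2, 2, 2, 2, 2, 2, 2, 2, 2, 2, 2, 2, 2, 2, 2: 10 irreducibles of dimension 1, each with multiplicity 1; 15 irreducibles of dimension 2, each with multiplicity 2. Total dimension 10*1*1 + 15*2*2 = 70 = |G|.

Explanation: General theorem: in the regular representation of a finite group G, each irreducible appears with multiplicity equal to its dimension. Check: dim(rho_reg) = sum d_i^2 = 1 + 1 + 1 + 1 + 1 + 1 + 1 + 1 + 1 + 1 + 4 + 4 + 4 + 4 + 4 + 4 + 4 + 4 + 4 + 4 + 4 + 4 + 4 + 4 + 4 = 70 = |G|.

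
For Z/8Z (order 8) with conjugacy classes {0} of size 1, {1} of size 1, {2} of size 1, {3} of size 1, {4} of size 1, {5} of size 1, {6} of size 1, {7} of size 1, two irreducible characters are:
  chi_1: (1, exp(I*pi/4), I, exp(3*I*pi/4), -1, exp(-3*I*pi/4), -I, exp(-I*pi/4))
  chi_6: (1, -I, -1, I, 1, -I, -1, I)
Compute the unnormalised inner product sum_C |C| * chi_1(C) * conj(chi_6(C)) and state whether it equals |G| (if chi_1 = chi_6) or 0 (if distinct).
Sum = 0; so <chi_1, chi_6> = 0 (distinct irreducibles are orthogonal).

Argument: Compute term by term over conjugacy classes (|C| * chi_1(C) * conj(chi_6(C))):
  1*(1)*conj(1) + 1*(exp(I*pi/4))*conj(-I) + 1*(I)*conj(-1) + 1*(exp(3*I*pi/4))*conj(I) + 1*(-1)*conj(1) + 1*(exp(-3*I*pi/4))*conj(-I) + 1*(-I)*conj(-1) + 1*(exp(-I*pi/4))*conj(I)
  = (1) + (exp(3*I*pi/4)) + (-I) + (-exp(-3*I*pi/4)) + (-1) + (exp(-I*pi/4)) + (I) + (-exp(I*pi/4))
  = 0.
(Exp terms are combined using exp(i*s)*conj(exp(i*t)) = exp(i*(s-t)), and sums of them are collapsed using the identity that for every m > 1 the m distinct m-th roots of unity sum to 0, e.g. 1 + exp(2*I*pi/3) + exp(-2*I*pi/3) = 0.)
Dividing by |G| = 8 gives 0/8 = 0, matching the row-orthogonality relation <chi_1, chi_6> = [chi_1 = chi_6].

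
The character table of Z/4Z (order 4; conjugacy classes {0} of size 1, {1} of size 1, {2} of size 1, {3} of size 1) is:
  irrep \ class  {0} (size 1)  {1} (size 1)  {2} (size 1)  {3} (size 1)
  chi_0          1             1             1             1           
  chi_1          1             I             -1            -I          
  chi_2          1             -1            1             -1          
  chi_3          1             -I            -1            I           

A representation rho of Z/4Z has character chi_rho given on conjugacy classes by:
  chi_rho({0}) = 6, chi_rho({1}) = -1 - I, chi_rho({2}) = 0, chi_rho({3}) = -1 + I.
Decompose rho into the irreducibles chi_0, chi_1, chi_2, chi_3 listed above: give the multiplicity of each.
Multiplicities: chi_0: 1, chi_1: 1, chi_2: 2, chi_3: 2.

Why: Use <chi_rho, chi> = (1/|G|) sum_C |C| * chi_rho(C) * conj(chi(C)) with |G| = 4 for each irreducible chi in the table:
  <chi_rho, chi_0> = (1/4)[1*(6)*conj(1) + 1*(-1 - I)*conj(1) + 1*(0)*conj(1) + 1*(-1 + I)*conj(1)]
      = (1/4)[(6) + (-1 - I) + (0) + (-1 + I)] = 4/4 = 1
  <chi_rho, chi_1> = (1/4)[1*(6)*conj(1) + 1*(-1 - I)*conj(I) + 1*(0)*conj(-1) + 1*(-1 + I)*conj(-I)]
      = (1/4)[(6) + (-1 + I) + (0) + (-1 - I)] = 4/4 = 1
  <chi_rho, chi_2> = (1/4)[1*(6)*conj(1) + 1*(-1 - I)*conj(-1) + 1*(0)*conj(1) + 1*(-1 + I)*conj(-1)]
      = (1/4)[(6) + (1 + I) + (0) + (1 - I)] = 8/4 = 2
  <chi_rho, chi_3> = (1/4)[1*(6)*conj(1) + 1*(-1 - I)*conj(-I) + 1*(0)*conj(-1) + 1*(-1 + I)*conj(I)]
      = (1/4)[(6) + (1 - I) + (0) + (1 + I)] = 8/4 = 2
(Exp terms are combined using exp(i*s)*conj(exp(i*t)) = exp(i*(s-t)), and sums of them are collapsed using the identity that for every m > 1 the m distinct m-th roots of unity sum to 0, e.g. 1 + exp(2*I*pi/3) + exp(-2*I*pi/3) = 0.)
Dimension check: dim(rho) = sum (mult * dim) = 1*1 + 1*1 + 2*1 + 2*1 = 6 = chi_rho(e) = 6.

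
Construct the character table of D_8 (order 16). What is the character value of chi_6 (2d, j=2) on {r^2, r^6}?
Conjugacy classes: {e} of size 1, {r^4} of size 1, {r^1, r^7} of size 2, {r^2, r^6} of size 2, {r^3, r^5} of size 2, {s, sr^2, ...} of size 4, {sr, sr^3, ...} of size 4.
Character table:
  irrep \ class              {e} (size 1)  {r^4} (size 1)  {r^1, r^7} (size 2)  {r^2, r^6} (size 2)  {r^3, r^5} (size 2)  {s, sr^2, ...} (size 4)  {sr, sr^3, ...} (size 4)
  chi_1 (triv)               1             1               1                    1                    1                    1                        1                       
  chi_2 (sign: r->1, s->-1)  1             1               1                    1                    1                    -1                       -1                      
  chi_3 (r->-1, s->1)        1             1               -1                   1                    -1                   1                        -1                      
  chi_4 (r->-1, s->-1)       1             1               -1                   1                    -1                   -1                       1                       
  chi_5 (2d, j=1)            2             -2              sqrt(2)              0                    -sqrt(2)             0                        0                       
  chi_6 (2d, j=2)            2             2               0                    -2                   0                    0                        0                       
  chi_7 (2d, j=3)            2             -2              -sqrt(2)             0                    sqrt(2)              0                        0                       

Spot check: chi_6 (2d, j=2) on {r^2, r^6} = -2.

Working: D_8 has order 2*8 = 16 with 7 conjugacy classes, hence 7 irreducibles. Sum of squared dims 1 + 1 + 1 + 1 + 4 + 4 + 4 = 16 = |G|. Linear characters come from the abelianisation; the 2-dimensional irreps have character r^k -> 2*cos(2*pi*j*k/8), reflections -> 0.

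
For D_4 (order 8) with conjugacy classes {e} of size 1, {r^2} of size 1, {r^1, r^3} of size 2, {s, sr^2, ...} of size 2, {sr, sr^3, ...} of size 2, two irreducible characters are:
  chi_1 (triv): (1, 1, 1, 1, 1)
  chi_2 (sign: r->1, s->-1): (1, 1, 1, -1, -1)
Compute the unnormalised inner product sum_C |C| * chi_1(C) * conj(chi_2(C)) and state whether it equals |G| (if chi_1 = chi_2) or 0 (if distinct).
Sum = 0; so <chi_1, chi_2> = 0 (distinct irreducibles are orthogonal).

Argument: Compute term by term over conjugacy classes (|C| * chi_1(C) * conj(chi_2(C))):
  1*(1)*conj(1) + 1*(1)*conj(1) + 2*(1)*conj(1) + 2*(1)*conj(-1) + 2*(1)*conj(-1)
  = (1) + (1) + (2) + (-2) + (-2)
  = 0.
Dividing by |G| = 8 gives 0/8 = 0, matching the row-orthogonality relation <chi_1, chi_2> = [chi_1 = chi_2].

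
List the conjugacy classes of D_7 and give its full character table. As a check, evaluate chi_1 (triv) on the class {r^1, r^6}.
Conjugacy classes: {e} of size 1, {r^1, r^6} of size 2, {r^2, r^5} of size 2, {r^3, r^4} of size 2, {s, sr, ..., sr^6} of size 7.
Character table:
  irrep \ class              {e} (size 1)  {r^1, r^6} (size 2)  {r^2, r^5} (size 2)  {r^3, r^4} (size 2)  {s, sr, ..., sr^6} (size 7)
  chi_1 (triv)               1             1                    1                    1                    1                          
  chi_2 (sign: r->1, s->-1)  1             1                    1                    1                    -1                         
  chi_3 (2d, j=1)            2             2*cos(2*pi/7)        -2*cos(3*pi/7)       -2*cos(pi/7)         0                          
  chi_4 (2d, j=2)            2             -2*cos(3*pi/7)       -2*cos(pi/7)         2*cos(2*pi/7)        0                          
  chi_5 (2d, j=3)            2             -2*cos(pi/7)         2*cos(2*pi/7)        -2*cos(3*pi/7)       0                          

Spot check: chi_1 (triv) on {r^1, r^6} = 1.

Justification: D_7 has order 2*7 = 14 with 5 conjugacy classes, hence 5 irreducibles. Sum of squared dims 1 + 1 + 4 + 4 + 4 = 14 = |G|. Linear characters come from the abelianisation; the 2-dimensional irreps have character r^k -> 2*cos(2*pi*j*k/7), reflections -> 0.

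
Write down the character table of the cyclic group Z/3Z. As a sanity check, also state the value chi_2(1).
Character table of Z/3Z (irreps indexed chi_0,...,chi_2 with chi_k(m) = zeta_3^(k*m), zeta_3 = exp(2*pi*i/3)):
  irrep \ class  {0} (size 1)  {1} (size 1)    {2} (size 1)  
  chi_0          1             1               1             
  chi_1          1             exp(2*I*pi/3)   exp(-2*I*pi/3)
  chi_2          1             exp(-2*I*pi/3)  exp(2*I*pi/3) 

Spot check: chi_2(1) = zeta_3^(2*1) = zeta_3^2 = exp(-2*I*pi/3).

Explanation: Z/3Z is abelian, so all 3 irreducible complex representations are 1-dimensional. They are given by chi_k(m) = zeta_3^(k*m) for k = 0,...,2. Row orthogonality: sum_m chi_k(m) conj(chi_l(m)) = 3 * [k = l].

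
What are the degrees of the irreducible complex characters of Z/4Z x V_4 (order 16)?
Dimensions: 1, 1, 1, 1, 1, 1, 1, 1, 1, 1, 1, 1, 1, 1, 1, 1

Reasoning: There are 16 irreducibles (= number of conjugacy classes). Their dimensions d_i satisfy sum d_i^2 = |G| = 16: 1 + 1 + 1 + 1 + 1 + 1 + 1 + 1 + 1 + 1 + 1 + 1 + 1 + 1 + 1 + 1 = 16. (For the product with Z/4Z: each of the 4 1-dim characters of Z/4Z tensors with each irrep of V_4, giving 4 copies of each V_4-dimension.)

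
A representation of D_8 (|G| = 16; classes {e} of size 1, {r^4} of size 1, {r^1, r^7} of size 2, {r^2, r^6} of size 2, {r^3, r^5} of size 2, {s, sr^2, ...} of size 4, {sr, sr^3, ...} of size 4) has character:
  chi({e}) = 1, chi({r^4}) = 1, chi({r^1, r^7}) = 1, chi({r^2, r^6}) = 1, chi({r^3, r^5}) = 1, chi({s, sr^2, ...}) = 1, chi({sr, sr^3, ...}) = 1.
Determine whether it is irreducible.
Irreducible: <chi, chi> = 1.

Explanation: <chi, chi> = (1/|G|) sum_C |C| * |chi(C)|^2 = (1/16)[1*|1|^2 + 1*|1|^2 + 2*|1|^2 + 2*|1|^2 + 2*|1|^2 + 4*|1|^2 + 4*|1|^2]
  = (1/16)[(1) + (1) + (2) + (2) + (2) + (4) + (4)] = 16/16 = 1.
A character is irreducible iff <chi, chi> = 1, so this representation is irreducible.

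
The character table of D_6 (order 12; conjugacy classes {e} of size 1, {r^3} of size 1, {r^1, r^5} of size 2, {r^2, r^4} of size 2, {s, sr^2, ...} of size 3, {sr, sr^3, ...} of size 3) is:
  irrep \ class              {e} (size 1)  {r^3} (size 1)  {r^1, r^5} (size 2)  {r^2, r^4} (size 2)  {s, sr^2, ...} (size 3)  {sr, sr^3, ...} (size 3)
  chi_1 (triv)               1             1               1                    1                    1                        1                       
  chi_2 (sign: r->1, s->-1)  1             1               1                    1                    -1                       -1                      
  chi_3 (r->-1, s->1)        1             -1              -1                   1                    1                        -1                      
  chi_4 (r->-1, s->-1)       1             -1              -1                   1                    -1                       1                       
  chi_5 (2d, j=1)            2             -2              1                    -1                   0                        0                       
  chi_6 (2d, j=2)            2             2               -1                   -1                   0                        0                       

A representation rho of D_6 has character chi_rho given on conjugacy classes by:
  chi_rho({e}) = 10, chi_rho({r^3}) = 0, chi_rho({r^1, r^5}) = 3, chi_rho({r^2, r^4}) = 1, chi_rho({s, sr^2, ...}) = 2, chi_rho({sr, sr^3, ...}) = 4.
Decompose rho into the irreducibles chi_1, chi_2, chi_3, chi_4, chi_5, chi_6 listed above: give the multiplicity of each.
Multiplicities: chi_1: 3, chi_2: 0, chi_3: 0, chi_4: 1, chi_5: 2, chi_6: 1.

Proof sketch: Use <chi_rho, chi> = (1/|G|) sum_C |C| * chi_rho(C) * conj(chi(C)) with |G| = 12 for each irreducible chi in the table:
  <chi_rho, chi_1> = (1/12)[1*(10)*conj(1) + 1*(0)*conj(1) + 2*(3)*conj(1) + 2*(1)*conj(1) + 3*(2)*conj(1) + 3*(4)*conj(1)]
      = (1/12)[(10) + (0) + (6) + (2) + (6) + (12)] = 36/12 = 3
  <chi_rho, chi_2> = (1/12)[1*(10)*conj(1) + 1*(0)*conj(1) + 2*(3)*conj(1) + 2*(1)*conj(1) + 3*(2)*conj(-1) + 3*(4)*conj(-1)]
      = (1/12)[(10) + (0) + (6) + (2) + (-6) + (-12)] = 0/12 = 0
  <chi_rho, chi_3> = (1/12)[1*(10)*conj(1) + 1*(0)*conj(-1) + 2*(3)*conj(-1) + 2*(1)*conj(1) + 3*(2)*conj(1) + 3*(4)*conj(-1)]
      = (1/12)[(10) + (0) + (-6) + (2) + (6) + (-12)] = 0/12 = 0
  <chi_rho, chi_4> = (1/12)[1*(10)*conj(1) + 1*(0)*conj(-1) + 2*(3)*conj(-1) + 2*(1)*conj(1) + 3*(2)*conj(-1) + 3*(4)*conj(1)]
      = (1/12)[(10) + (0) + (-6) + (2) + (-6) + (12)] = 12/12 = 1
  <chi_rho, chi_5> = (1/12)[1*(10)*conj(2) + 1*(0)*conj(-2) + 2*(3)*conj(1) + 2*(1)*conj(-1) + 3*(2)*conj(0) + 3*(4)*conj(0)]
      = (1/12)[(20) + (0) + (6) + (-2) + (0) + (0)] = 24/12 = 2
  <chi_rho, chi_6> = (1/12)[1*(10)*conj(2) + 1*(0)*conj(2) + 2*(3)*conj(-1) + 2*(1)*conj(-1) + 3*(2)*conj(0) + 3*(4)*conj(0)]
      = (1/12)[(20) + (0) + (-6) + (-2) + (0) + (0)] = 12/12 = 1
Dimension check: dim(rho) = sum (mult * dim) = 3*1 + 0*1 + 0*1 + 1*1 + 2*2 + 1*2 = 10 = chi_rho(e) = 10.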